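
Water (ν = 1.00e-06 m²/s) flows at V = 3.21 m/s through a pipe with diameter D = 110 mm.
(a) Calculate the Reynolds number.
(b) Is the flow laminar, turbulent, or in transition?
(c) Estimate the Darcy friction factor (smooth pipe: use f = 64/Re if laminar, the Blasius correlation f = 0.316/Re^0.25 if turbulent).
(a) Re = V·D/ν = 3.21·0.11/1.00e-06 = 353100
(b) Flow regime: turbulent (Re > 4000)
(c) Friction factor: f = 0.316/Re^0.25 = 0.316/353100^0.25 = 0.01296 (Blasius is strictly valid for Re ≲ 1e5; used here as the smooth-pipe estimate the problem specifies)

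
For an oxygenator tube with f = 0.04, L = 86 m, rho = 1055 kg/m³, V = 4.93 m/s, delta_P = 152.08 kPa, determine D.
Formula: \Delta P = f \frac{L}{D} \frac{\rho V^2}{2}
Substituting knowns: 152.08 = 0.04·(86/D)·0.5·1055·4.93²/1000
Solving for D: D = 0.04·86·0.5·1055·4.93²/(152.08·1000) = 0.29 m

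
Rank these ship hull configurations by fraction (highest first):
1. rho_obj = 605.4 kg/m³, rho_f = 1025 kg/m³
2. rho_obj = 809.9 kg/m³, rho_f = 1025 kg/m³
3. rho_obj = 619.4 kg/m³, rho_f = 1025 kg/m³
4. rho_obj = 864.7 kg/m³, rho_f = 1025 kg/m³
Case 1: fraction = 0.5906
Case 2: fraction = 0.7901
Case 3: fraction = 0.6043
Case 4: fraction = 0.8436
Ranking (highest first): 4, 2, 3, 1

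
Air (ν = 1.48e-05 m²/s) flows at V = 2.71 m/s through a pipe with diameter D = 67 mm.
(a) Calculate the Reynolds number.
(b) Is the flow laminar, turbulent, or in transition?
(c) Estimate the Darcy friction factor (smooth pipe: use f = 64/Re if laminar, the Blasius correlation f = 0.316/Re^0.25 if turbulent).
(a) Re = V·D/ν = 2.71·0.067/1.48e-05 = 12268
(b) Flow regime: turbulent (Re > 4000)
(c) Friction factor: f = 0.316/Re^0.25 = 0.316/12268^0.25 = 0.03003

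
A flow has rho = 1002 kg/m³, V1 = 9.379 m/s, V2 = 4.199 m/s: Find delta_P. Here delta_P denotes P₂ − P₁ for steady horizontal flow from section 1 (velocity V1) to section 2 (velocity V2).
Formula: \Delta P = \frac{1}{2} \rho (V_1^2 - V_2^2)
delta_P = 0.5·1002·(9.379² − 4.199²)/1000 = 35.24 kPa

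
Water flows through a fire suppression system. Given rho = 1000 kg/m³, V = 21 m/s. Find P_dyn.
Formula: P_{dyn} = \frac{1}{2} \rho V^2
P_dyn = 0.5·1000·21²/1000 = 220.5 kPa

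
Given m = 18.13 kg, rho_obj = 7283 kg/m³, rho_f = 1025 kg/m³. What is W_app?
Formula: W_{app} = mg\left(1 - \frac{\rho_f}{\rho_{obj}}\right)
W_app = 18.13·9.81·(1 − 1025/7283) = 152.8 N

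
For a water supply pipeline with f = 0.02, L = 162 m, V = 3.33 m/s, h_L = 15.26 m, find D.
Formula: h_L = f \frac{L}{D} \frac{V^2}{2g}
Substituting knowns: 15.26 = 0.02·(162/D)·3.33²/(2·9.81)
Solving for D: D = 0.02·162·3.33²/(2·9.81·15.26) = 0.12 m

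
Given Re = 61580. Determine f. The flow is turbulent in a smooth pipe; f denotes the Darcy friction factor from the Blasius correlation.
Formula: f = \frac{0.316}{Re^{0.25}}
f = 0.316/61580^0.25 = 0.02006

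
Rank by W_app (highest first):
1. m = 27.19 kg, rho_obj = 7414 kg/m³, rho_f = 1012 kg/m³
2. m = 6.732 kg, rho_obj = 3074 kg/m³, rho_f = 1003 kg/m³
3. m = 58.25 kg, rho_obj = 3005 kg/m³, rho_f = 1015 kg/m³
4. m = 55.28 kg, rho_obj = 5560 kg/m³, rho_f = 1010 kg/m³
Case 1: W_app = 230.3 N
Case 2: W_app = 44.49 N
Case 3: W_app = 378.4 N
Case 4: W_app = 443.8 N
Ranking (highest first): 4, 3, 1, 2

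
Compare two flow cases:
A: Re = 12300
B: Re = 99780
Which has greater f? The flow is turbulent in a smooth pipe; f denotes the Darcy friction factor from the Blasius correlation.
f(A) = 0.03001, f(B) = 0.01778. Answer: A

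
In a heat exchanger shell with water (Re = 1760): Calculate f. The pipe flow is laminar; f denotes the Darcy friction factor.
Formula: f = \frac{64}{Re}
f = 64/1760 = 0.03636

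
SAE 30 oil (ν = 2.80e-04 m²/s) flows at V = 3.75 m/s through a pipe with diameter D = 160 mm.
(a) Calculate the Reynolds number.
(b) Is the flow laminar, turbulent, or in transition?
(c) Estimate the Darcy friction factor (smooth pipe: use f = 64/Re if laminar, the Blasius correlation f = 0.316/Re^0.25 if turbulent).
(a) Re = V·D/ν = 3.75·0.16/2.80e-04 = 2142.9
(b) Flow regime: laminar (Re < 2300)
(c) Friction factor: f = 64/Re = 64/2142.9 = 0.02987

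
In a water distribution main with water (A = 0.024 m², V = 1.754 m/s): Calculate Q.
Formula: Q = A V
Q = 0.024·1.754·1000 = 42.1 L/s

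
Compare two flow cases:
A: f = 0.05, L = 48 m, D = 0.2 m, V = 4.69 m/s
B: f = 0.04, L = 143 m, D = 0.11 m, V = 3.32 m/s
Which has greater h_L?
h_L(A) = 13.45 m, h_L(B) = 29.21 m. Answer: B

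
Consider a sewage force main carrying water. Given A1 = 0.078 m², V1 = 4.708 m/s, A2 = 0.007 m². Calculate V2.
Formula: V_2 = \frac{A_1 V_1}{A_2}
V2 = 0.078·4.708/0.007 = 52.46 m/s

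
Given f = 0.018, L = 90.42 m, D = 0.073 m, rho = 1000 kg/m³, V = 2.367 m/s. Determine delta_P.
Formula: \Delta P = f \frac{L}{D} \frac{\rho V^2}{2}
delta_P = 0.018·(90.42/0.073)·0.5·1000·2.367²/1000 = 62.46 kPa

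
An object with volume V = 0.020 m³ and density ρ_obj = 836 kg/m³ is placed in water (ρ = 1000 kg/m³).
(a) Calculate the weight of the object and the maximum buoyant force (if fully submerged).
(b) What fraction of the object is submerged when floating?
(a) W=rho_obj*g*V=836*9.81*0.020=164.0 N; F_B(max)=rho*g*V=1000*9.81*0.020=196.2 N
(b) Floating fraction=rho_obj/rho=836/1000=0.836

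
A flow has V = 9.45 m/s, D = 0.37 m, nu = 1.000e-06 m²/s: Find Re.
Formula: Re = \frac{V D}{\nu}
Re = 9.45·0.37/1.000e-06 = 3.496e+06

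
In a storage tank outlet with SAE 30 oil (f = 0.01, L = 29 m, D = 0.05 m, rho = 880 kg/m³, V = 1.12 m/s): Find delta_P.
Formula: \Delta P = f \frac{L}{D} \frac{\rho V^2}{2}
delta_P = 0.01·(29/0.05)·0.5·880·1.12²/1000 = 3.201 kPa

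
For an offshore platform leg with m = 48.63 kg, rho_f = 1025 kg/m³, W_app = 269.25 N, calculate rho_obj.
Formula: W_{app} = mg\left(1 - \frac{\rho_f}{\rho_{obj}}\right)
Substituting knowns: 269.25 = 48.63·9.81·(1 − 1025/rho_obj)
Solving for rho_obj: rho_obj = 1025/(1 − 269.25/(48.63·9.81)) = 2353 kg/m³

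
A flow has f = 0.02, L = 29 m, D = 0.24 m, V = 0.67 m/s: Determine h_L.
Formula: h_L = f \frac{L}{D} \frac{V^2}{2g}
h_L = 0.02·(29/0.24)·0.67²/(2·9.81) = 0.05529 m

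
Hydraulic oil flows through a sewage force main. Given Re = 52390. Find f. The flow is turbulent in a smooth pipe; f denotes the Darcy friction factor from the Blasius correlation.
Formula: f = \frac{0.316}{Re^{0.25}}
f = 0.316/52390^0.25 = 0.02089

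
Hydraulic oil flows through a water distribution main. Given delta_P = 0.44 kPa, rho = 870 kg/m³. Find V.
Formula: V = \sqrt{\frac{2 \Delta P}{\rho}}
V = √(2·(0.44·1000)/870) = 1.006 m/s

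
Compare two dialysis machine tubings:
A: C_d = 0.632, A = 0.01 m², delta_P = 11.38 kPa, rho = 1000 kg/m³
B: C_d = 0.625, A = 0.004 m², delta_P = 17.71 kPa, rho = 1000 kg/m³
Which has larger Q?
Q(A) = 30.15 L/s, Q(B) = 14.88 L/s. Answer: A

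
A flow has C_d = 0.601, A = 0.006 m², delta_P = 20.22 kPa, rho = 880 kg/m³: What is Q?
Formula: Q = C_d A \sqrt{\frac{2 \Delta P}{\rho}}
Q = 0.601·0.006·√(2·(20.22·1000)/880)·1000 = 24.44 L/s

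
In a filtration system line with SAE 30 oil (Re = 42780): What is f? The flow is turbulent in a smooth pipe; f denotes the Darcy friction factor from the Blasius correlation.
Formula: f = \frac{0.316}{Re^{0.25}}
f = 0.316/42780^0.25 = 0.02197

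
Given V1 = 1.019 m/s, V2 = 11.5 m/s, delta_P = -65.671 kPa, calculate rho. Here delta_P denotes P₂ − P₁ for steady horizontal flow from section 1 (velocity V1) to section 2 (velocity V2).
Formula: \Delta P = \frac{1}{2} \rho (V_1^2 - V_2^2)
Substituting knowns: -65.671 = 0.5·rho·(1.019² − 11.5²)/1000
Solving for rho: rho = 2·(-65.671·1000)/(1.019² − 11.5²) = 1001 kg/m³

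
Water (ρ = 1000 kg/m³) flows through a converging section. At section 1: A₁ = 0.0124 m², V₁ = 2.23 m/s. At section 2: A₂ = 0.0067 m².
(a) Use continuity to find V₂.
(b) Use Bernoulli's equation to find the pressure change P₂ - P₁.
(a) Continuity: A₁V₁=A₂V₂ -> V₂=A₁V₁/A₂=0.0124*2.23/0.0067=4.13 m/s
(b) Bernoulli: P₂-P₁=0.5*rho*(V₁^2-V₂^2)/1000=0.5*1000*(2.23^2-4.13^2)/1000=-6.042 kPa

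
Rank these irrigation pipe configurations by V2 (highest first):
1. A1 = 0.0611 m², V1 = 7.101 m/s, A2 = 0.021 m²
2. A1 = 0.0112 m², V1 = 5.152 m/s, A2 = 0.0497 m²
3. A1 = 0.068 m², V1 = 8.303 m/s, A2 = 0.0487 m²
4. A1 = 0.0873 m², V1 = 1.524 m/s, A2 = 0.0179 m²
Case 1: V2 = 20.66 m/s
Case 2: V2 = 1.161 m/s
Case 3: V2 = 11.59 m/s
Case 4: V2 = 7.433 m/s
Ranking (highest first): 1, 3, 4, 2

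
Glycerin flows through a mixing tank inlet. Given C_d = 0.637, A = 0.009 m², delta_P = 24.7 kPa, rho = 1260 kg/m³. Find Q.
Formula: Q = C_d A \sqrt{\frac{2 \Delta P}{\rho}}
Q = 0.637·0.009·√(2·(24.7·1000)/1260)·1000 = 35.9 L/s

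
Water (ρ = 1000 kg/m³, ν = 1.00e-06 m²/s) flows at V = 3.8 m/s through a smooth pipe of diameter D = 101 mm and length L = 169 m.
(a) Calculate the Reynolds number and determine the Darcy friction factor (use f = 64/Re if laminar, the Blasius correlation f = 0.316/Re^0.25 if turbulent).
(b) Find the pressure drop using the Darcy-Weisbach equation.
(a) Re = V·D/ν = 3.8·0.101/1.00e-06 = 383800 → turbulent (Re > 4000); f = 0.316/Re^0.25 = 0.316/383800^0.25 = 0.012696 (Blasius is strictly valid for Re ≲ 1e5; used here as the smooth-pipe estimate the problem specifies)
(b) Darcy-Weisbach: ΔP = f·(L/D)·½ρV²/1000 = 0.012696·(169/0.101)·½·1000·3.8²/1000 = 153.4 kPa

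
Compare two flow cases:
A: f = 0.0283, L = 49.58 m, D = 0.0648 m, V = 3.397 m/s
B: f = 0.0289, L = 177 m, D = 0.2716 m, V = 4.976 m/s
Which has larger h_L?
h_L(A) = 12.74 m, h_L(B) = 23.77 m. Answer: B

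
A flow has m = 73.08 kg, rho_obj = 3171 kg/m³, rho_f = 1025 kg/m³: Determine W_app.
Formula: W_{app} = mg\left(1 - \frac{\rho_f}{\rho_{obj}}\right)
W_app = 73.08·9.81·(1 − 1025/3171) = 485.2 N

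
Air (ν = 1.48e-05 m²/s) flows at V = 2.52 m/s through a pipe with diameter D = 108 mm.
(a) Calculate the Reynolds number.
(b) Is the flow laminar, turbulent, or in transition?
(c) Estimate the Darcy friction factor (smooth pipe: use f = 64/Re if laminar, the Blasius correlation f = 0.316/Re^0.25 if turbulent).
(a) Re = V·D/ν = 2.52·0.108/1.48e-05 = 18389
(b) Flow regime: turbulent (Re > 4000)
(c) Friction factor: f = 0.316/Re^0.25 = 0.316/18389^0.25 = 0.02714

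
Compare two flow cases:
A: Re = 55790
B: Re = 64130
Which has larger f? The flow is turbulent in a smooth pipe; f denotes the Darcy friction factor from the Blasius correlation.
f(A) = 0.02056, f(B) = 0.01986. Answer: A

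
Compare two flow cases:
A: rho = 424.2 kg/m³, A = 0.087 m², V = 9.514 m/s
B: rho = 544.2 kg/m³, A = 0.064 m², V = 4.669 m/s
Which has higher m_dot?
m_dot(A) = 351.1 kg/s, m_dot(B) = 162.6 kg/s. Answer: A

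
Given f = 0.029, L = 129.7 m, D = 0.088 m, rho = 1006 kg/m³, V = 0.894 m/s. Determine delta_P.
Formula: \Delta P = f \frac{L}{D} \frac{\rho V^2}{2}
delta_P = 0.029·(129.7/0.088)·0.5·1006·0.894²/1000 = 17.18 kPa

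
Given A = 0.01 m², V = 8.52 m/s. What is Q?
Formula: Q = A V
Q = 0.01·8.52·1000 = 85.2 L/s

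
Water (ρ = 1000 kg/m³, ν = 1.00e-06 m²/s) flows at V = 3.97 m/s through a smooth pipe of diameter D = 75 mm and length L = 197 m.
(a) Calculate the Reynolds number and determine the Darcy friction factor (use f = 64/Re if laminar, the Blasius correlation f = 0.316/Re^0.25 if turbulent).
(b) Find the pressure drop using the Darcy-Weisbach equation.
(a) Re = V·D/ν = 3.97·0.075/1.00e-06 = 297750 → turbulent (Re > 4000); f = 0.316/Re^0.25 = 0.316/297750^0.25 = 0.013528 (Blasius is strictly valid for Re ≲ 1e5; used here as the smooth-pipe estimate the problem specifies)
(b) Darcy-Weisbach: ΔP = f·(L/D)·½ρV²/1000 = 0.013528·(197/0.075)·½·1000·3.97²/1000 = 280 kPa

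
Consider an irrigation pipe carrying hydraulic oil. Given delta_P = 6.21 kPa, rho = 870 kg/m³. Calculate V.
Formula: V = \sqrt{\frac{2 \Delta P}{\rho}}
V = √(2·(6.21·1000)/870) = 3.778 m/s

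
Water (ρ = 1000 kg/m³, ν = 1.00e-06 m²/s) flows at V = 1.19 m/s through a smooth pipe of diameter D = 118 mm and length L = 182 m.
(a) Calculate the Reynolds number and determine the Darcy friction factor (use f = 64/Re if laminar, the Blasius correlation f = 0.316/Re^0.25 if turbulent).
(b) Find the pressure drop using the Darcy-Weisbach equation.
(a) Re = V·D/ν = 1.19·0.118/1.00e-06 = 140420 → turbulent (Re > 4000); f = 0.316/Re^0.25 = 0.316/140420^0.25 = 0.016324 (Blasius is strictly valid for Re ≲ 1e5; used here as the smooth-pipe estimate the problem specifies)
(b) Darcy-Weisbach: ΔP = f·(L/D)·½ρV²/1000 = 0.016324·(182/0.118)·½·1000·1.19²/1000 = 17.83 kPa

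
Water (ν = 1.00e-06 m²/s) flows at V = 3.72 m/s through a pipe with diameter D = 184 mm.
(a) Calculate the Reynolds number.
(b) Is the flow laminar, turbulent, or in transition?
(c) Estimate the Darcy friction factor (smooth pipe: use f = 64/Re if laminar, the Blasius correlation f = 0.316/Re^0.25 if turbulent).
(a) Re = V·D/ν = 3.72·0.184/1.00e-06 = 684480
(b) Flow regime: turbulent (Re > 4000)
(c) Friction factor: f = 0.316/Re^0.25 = 0.316/684480^0.25 = 0.01099 (Blasius is strictly valid for Re ≲ 1e5; used here as the smooth-pipe estimate the problem specifies)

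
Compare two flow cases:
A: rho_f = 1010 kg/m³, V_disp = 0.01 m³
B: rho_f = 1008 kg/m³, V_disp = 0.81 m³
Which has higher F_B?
F_B(A) = 99.08 N, F_B(B) = 8010 N. Answer: B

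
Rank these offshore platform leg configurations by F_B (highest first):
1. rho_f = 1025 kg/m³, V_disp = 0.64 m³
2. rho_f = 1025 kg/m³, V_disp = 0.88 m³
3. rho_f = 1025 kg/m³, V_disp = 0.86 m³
Case 1: F_B = 6435 N
Case 2: F_B = 8849 N
Case 3: F_B = 8648 N
Ranking (highest first): 2, 3, 1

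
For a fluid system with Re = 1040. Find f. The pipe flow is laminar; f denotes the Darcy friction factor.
Formula: f = \frac{64}{Re}
f = 64/1040 = 0.06154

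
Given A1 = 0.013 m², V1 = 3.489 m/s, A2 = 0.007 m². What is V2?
Formula: V_2 = \frac{A_1 V_1}{A_2}
V2 = 0.013·3.489/0.007 = 6.48 m/s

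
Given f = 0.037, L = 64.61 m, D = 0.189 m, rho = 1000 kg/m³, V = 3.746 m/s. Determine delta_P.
Formula: \Delta P = f \frac{L}{D} \frac{\rho V^2}{2}
delta_P = 0.037·(64.61/0.189)·0.5·1000·3.746²/1000 = 88.75 kPa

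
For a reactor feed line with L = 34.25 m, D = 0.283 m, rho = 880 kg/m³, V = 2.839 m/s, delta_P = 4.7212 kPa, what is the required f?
Formula: \Delta P = f \frac{L}{D} \frac{\rho V^2}{2}
Substituting knowns: 4.7212 = f·(34.25/0.283)·0.5·880·2.839²/1000
Solving for f: f = (4.7212·1000)/((34.25/0.283)·0.5·880·2.839²) = 0.011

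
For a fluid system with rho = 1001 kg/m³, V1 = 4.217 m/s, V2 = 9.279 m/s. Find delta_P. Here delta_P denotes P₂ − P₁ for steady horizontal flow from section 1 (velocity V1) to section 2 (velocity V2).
Formula: \Delta P = \frac{1}{2} \rho (V_1^2 - V_2^2)
delta_P = 0.5·1001·(4.217² − 9.279²)/1000 = -34.19 kPa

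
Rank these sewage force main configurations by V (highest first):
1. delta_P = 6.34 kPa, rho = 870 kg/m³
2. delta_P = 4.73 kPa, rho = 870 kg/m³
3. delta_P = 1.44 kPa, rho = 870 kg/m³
Case 1: V = 3.818 m/s
Case 2: V = 3.298 m/s
Case 3: V = 1.819 m/s
Ranking (highest first): 1, 2, 3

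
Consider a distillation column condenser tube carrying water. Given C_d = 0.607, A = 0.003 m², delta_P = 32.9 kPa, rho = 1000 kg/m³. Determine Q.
Formula: Q = C_d A \sqrt{\frac{2 \Delta P}{\rho}}
Q = 0.607·0.003·√(2·(32.9·1000)/1000)·1000 = 14.77 L/s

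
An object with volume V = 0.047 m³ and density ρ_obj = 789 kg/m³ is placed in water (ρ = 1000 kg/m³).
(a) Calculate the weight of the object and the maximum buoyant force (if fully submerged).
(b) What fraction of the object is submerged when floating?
(a) W=rho_obj*g*V=789*9.81*0.047=363.8 N; F_B(max)=rho*g*V=1000*9.81*0.047=461.1 N
(b) Floating fraction=rho_obj/rho=789/1000=0.789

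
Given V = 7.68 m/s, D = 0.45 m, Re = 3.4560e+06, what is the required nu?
Formula: Re = \frac{V D}{\nu}
Substituting knowns: 3.4560e+06 = 7.68·0.45/nu
Solving for nu: nu = 7.68·0.45/3.4560e+06 = 1.000e-06 m²/s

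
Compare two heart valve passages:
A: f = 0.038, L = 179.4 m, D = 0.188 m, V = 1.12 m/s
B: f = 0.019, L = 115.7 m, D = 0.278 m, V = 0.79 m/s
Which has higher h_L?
h_L(A) = 2.318 m, h_L(B) = 0.2515 m. Answer: A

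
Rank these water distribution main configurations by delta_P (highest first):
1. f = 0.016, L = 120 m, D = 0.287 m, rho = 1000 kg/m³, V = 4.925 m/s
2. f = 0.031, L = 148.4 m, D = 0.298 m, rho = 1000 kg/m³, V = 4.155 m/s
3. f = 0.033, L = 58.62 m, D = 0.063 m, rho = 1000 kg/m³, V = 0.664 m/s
Case 1: delta_P = 81.13 kPa
Case 2: delta_P = 133.3 kPa
Case 3: delta_P = 6.769 kPa
Ranking (highest first): 2, 1, 3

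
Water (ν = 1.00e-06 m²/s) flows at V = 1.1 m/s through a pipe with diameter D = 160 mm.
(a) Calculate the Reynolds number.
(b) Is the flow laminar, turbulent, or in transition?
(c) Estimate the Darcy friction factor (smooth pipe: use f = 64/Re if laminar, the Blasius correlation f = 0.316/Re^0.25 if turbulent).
(a) Re = V·D/ν = 1.1·0.16/1.00e-06 = 176000
(b) Flow regime: turbulent (Re > 4000)
(c) Friction factor: f = 0.316/Re^0.25 = 0.316/176000^0.25 = 0.01543 (Blasius is strictly valid for Re ≲ 1e5; used here as the smooth-pipe estimate the problem specifies)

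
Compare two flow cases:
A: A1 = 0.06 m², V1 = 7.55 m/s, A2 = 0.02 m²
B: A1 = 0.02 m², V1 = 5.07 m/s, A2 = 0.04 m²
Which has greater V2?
V2(A) = 22.65 m/s, V2(B) = 2.535 m/s. Answer: A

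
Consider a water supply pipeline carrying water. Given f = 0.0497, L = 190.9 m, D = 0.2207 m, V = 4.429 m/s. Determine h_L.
Formula: h_L = f \frac{L}{D} \frac{V^2}{2g}
h_L = 0.0497·(190.9/0.2207)·4.429²/(2·9.81) = 42.98 m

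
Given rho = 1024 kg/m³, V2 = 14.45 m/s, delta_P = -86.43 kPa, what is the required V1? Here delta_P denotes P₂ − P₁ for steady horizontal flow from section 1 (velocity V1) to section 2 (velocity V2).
Formula: \Delta P = \frac{1}{2} \rho (V_1^2 - V_2^2)
Substituting knowns: -86.43 = 0.5·1024·(V1² − 14.45²)/1000
Solving for V1: V1 = √(14.45² + 2·(-86.43·1000)/1024) = 6.324 m/s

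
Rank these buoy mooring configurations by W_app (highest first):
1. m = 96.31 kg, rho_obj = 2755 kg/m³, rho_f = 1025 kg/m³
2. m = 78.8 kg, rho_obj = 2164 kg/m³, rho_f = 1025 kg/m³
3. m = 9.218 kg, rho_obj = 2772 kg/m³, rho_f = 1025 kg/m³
Case 1: W_app = 593.3 N
Case 2: W_app = 406.9 N
Case 3: W_app = 56.99 N
Ranking (highest first): 1, 2, 3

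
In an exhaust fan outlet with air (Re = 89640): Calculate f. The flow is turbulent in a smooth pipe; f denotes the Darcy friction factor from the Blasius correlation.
Formula: f = \frac{0.316}{Re^{0.25}}
f = 0.316/89640^0.25 = 0.01826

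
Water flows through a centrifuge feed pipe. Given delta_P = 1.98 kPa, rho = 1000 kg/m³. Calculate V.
Formula: V = \sqrt{\frac{2 \Delta P}{\rho}}
V = √(2·(1.98·1000)/1000) = 1.99 m/s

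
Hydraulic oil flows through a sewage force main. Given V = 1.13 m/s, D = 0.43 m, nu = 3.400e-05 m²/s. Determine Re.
Formula: Re = \frac{V D}{\nu}
Re = 1.13·0.43/3.400e-05 = 14291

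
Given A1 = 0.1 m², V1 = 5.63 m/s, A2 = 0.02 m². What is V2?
Formula: V_2 = \frac{A_1 V_1}{A_2}
V2 = 0.1·5.63/0.02 = 28.15 m/s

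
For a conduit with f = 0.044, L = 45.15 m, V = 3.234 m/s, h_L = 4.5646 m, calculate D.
Formula: h_L = f \frac{L}{D} \frac{V^2}{2g}
Substituting knowns: 4.5646 = 0.044·(45.15/D)·3.234²/(2·9.81)
Solving for D: D = 0.044·45.15·3.234²/(2·9.81·4.5646) = 0.232 m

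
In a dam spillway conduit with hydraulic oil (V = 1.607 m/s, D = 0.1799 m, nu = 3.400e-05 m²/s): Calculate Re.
Formula: Re = \frac{V D}{\nu}
Re = 1.607·0.1799/3.400e-05 = 8503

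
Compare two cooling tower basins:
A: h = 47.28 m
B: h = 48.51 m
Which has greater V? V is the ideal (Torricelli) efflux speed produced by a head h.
V(A) = 30.46 m/s, V(B) = 30.85 m/s. Answer: B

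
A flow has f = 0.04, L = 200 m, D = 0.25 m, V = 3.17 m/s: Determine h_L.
Formula: h_L = f \frac{L}{D} \frac{V^2}{2g}
h_L = 0.04·(200/0.25)·3.17²/(2·9.81) = 16.39 m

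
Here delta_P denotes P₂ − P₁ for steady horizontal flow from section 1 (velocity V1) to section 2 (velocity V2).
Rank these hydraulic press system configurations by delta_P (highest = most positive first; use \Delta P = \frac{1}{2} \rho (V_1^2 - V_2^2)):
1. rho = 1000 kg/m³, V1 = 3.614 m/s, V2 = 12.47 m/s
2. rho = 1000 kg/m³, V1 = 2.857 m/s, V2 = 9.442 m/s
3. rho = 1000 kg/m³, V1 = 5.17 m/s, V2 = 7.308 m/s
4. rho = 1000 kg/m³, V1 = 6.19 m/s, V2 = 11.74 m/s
Case 1: delta_P = -71.22 kPa
Case 2: delta_P = -40.49 kPa
Case 3: delta_P = -13.34 kPa
Case 4: delta_P = -49.76 kPa
Ranking (highest first): 3, 2, 4, 1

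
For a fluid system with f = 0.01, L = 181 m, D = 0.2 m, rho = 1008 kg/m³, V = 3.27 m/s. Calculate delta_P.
Formula: \Delta P = f \frac{L}{D} \frac{\rho V^2}{2}
delta_P = 0.01·(181/0.2)·0.5·1008·3.27²/1000 = 48.77 kPa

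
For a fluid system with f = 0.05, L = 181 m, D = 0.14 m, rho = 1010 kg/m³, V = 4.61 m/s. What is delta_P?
Formula: \Delta P = f \frac{L}{D} \frac{\rho V^2}{2}
delta_P = 0.05·(181/0.14)·0.5·1010·4.61²/1000 = 693.8 kPa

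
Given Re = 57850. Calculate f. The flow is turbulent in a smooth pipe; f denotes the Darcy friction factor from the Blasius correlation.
Formula: f = \frac{0.316}{Re^{0.25}}
f = 0.316/57850^0.25 = 0.02038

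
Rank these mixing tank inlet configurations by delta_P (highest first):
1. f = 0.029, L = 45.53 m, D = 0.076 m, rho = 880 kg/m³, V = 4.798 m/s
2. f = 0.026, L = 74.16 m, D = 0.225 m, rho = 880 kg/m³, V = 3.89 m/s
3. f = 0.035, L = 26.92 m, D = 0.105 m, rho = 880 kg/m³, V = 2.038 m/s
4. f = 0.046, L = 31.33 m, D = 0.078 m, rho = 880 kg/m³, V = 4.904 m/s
Case 1: delta_P = 176 kPa
Case 2: delta_P = 57.06 kPa
Case 3: delta_P = 16.4 kPa
Case 4: delta_P = 195.5 kPa
Ranking (highest first): 4, 1, 2, 3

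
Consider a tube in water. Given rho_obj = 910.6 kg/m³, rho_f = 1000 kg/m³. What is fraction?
Formula: f_{sub} = \frac{\rho_{obj}}{\rho_f}
fraction = 910.6/1000 = 0.9106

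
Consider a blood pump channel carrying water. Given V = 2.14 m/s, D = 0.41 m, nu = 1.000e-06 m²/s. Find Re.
Formula: Re = \frac{V D}{\nu}
Re = 2.14·0.41/1.000e-06 = 877400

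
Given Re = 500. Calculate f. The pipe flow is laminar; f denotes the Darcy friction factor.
Formula: f = \frac{64}{Re}
f = 64/500 = 0.128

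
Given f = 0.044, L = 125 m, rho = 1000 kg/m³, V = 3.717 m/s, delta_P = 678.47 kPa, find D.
Formula: \Delta P = f \frac{L}{D} \frac{\rho V^2}{2}
Substituting knowns: 678.47 = 0.044·(125/D)·0.5·1000·3.717²/1000
Solving for D: D = 0.044·125·0.5·1000·3.717²/(678.47·1000) = 0.056 m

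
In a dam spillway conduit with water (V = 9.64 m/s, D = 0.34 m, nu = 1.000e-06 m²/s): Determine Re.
Formula: Re = \frac{V D}{\nu}
Re = 9.64·0.34/1.000e-06 = 3.278e+06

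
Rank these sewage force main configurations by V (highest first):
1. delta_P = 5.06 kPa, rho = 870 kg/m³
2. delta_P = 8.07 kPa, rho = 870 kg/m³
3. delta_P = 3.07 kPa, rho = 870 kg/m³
Case 1: V = 3.411 m/s
Case 2: V = 4.307 m/s
Case 3: V = 2.657 m/s
Ranking (highest first): 2, 1, 3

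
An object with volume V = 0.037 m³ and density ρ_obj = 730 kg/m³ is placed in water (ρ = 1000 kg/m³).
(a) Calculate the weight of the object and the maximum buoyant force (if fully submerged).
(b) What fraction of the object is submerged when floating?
(a) W=rho_obj*g*V=730*9.81*0.037=265.0 N; F_B(max)=rho*g*V=1000*9.81*0.037=363.0 N
(b) Floating fraction=rho_obj/rho=730/1000=0.730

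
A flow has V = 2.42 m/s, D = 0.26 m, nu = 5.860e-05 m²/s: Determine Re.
Formula: Re = \frac{V D}{\nu}
Re = 2.42·0.26/5.860e-05 = 10737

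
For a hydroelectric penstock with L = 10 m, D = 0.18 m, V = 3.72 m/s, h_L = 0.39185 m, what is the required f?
Formula: h_L = f \frac{L}{D} \frac{V^2}{2g}
Substituting knowns: 0.39185 = f·(10/0.18)·3.72²/(2·9.81)
Solving for f: f = 0.39185·2·9.81/((10/0.18)·3.72²) = 0.01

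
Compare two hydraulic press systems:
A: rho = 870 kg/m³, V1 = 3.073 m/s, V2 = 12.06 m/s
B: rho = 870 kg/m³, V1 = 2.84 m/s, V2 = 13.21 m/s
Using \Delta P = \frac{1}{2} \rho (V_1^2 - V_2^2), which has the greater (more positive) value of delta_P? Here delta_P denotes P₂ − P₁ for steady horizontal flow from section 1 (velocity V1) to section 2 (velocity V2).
delta_P(A) = -59.16 kPa, delta_P(B) = -72.4 kPa. Answer: A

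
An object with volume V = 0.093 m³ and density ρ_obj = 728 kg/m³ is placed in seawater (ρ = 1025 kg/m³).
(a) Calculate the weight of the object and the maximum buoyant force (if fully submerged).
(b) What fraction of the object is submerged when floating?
(a) W=rho_obj*g*V=728*9.81*0.093=664.2 N; F_B(max)=rho*g*V=1025*9.81*0.093=935.1 N
(b) Floating fraction=rho_obj/rho=728/1025=0.710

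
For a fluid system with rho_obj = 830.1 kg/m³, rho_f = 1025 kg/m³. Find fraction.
Formula: f_{sub} = \frac{\rho_{obj}}{\rho_f}
fraction = 830.1/1025 = 0.8099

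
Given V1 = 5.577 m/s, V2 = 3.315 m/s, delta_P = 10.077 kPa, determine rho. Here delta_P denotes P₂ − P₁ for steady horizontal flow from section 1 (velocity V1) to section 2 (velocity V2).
Formula: \Delta P = \frac{1}{2} \rho (V_1^2 - V_2^2)
Substituting knowns: 10.077 = 0.5·rho·(5.577² − 3.315²)/1000
Solving for rho: rho = 2·(10.077·1000)/(5.577² − 3.315²) = 1002 kg/m³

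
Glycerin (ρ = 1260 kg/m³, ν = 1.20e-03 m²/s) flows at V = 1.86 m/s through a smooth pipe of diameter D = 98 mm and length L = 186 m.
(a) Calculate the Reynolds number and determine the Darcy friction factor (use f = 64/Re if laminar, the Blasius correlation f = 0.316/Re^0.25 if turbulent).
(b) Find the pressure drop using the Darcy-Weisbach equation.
(a) Re = V·D/ν = 1.86·0.098/1.20e-03 = 151.9 → laminar (Re < 2300); f = 64/Re = 64/151.9 = 0.42133
(b) Darcy-Weisbach: ΔP = f·(L/D)·½ρV²/1000 = 0.42133·(186/0.098)·½·1260·1.86²/1000 = 1743 kPa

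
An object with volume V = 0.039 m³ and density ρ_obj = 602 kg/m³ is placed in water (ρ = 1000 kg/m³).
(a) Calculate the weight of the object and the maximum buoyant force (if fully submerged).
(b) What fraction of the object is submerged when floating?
(a) W=rho_obj*g*V=602*9.81*0.039=230.3 N; F_B(max)=rho*g*V=1000*9.81*0.039=382.6 N
(b) Floating fraction=rho_obj/rho=602/1000=0.602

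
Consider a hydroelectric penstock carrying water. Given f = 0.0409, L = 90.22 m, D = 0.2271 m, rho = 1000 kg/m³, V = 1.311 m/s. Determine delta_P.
Formula: \Delta P = f \frac{L}{D} \frac{\rho V^2}{2}
delta_P = 0.0409·(90.22/0.2271)·0.5·1000·1.311²/1000 = 13.96 kPa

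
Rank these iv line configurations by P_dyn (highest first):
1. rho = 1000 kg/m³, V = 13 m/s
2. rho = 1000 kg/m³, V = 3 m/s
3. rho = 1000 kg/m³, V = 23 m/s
Case 1: P_dyn = 84.5 kPa
Case 2: P_dyn = 4.5 kPa
Case 3: P_dyn = 264.5 kPa
Ranking (highest first): 3, 1, 2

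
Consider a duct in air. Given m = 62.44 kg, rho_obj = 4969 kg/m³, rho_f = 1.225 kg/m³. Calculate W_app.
Formula: W_{app} = mg\left(1 - \frac{\rho_f}{\rho_{obj}}\right)
W_app = 62.44·9.81·(1 − 1.225/4969) = 612.4 N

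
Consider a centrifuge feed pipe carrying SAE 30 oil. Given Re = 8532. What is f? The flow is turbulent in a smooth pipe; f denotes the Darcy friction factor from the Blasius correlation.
Formula: f = \frac{0.316}{Re^{0.25}}
f = 0.316/8532^0.25 = 0.03288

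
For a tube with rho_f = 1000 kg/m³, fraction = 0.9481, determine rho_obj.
Formula: f_{sub} = \frac{\rho_{obj}}{\rho_f}
Substituting knowns: 0.9481 = rho_obj/1000
Solving for rho_obj: rho_obj = 0.9481·1000 = 948.1 kg/m³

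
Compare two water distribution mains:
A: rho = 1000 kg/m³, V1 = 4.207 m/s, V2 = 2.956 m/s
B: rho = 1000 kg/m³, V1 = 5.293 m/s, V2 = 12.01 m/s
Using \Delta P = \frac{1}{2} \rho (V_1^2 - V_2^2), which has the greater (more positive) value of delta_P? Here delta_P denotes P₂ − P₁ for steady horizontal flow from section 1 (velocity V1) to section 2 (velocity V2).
delta_P(A) = 4.48 kPa, delta_P(B) = -58.11 kPa. Answer: A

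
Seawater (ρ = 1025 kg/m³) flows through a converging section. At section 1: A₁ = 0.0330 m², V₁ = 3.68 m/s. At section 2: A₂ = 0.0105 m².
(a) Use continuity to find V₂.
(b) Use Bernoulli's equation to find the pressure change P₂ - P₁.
(a) Continuity: A₁V₁=A₂V₂ -> V₂=A₁V₁/A₂=0.0330*3.68/0.0105=11.57 m/s
(b) Bernoulli: P₂-P₁=0.5*rho*(V₁^2-V₂^2)/1000=0.5*1025*(3.68^2-11.57^2)/1000=-61.67 kPa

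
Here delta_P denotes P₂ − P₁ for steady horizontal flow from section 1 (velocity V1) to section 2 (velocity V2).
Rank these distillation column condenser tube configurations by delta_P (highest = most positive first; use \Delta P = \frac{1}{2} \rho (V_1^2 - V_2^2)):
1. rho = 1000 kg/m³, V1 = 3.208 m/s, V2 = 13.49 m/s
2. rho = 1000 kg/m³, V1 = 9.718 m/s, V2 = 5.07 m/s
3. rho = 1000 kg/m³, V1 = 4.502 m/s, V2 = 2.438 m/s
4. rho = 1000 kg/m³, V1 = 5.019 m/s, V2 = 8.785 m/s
Case 1: delta_P = -85.84 kPa
Case 2: delta_P = 34.37 kPa
Case 3: delta_P = 7.162 kPa
Case 4: delta_P = -25.99 kPa
Ranking (highest first): 2, 3, 4, 1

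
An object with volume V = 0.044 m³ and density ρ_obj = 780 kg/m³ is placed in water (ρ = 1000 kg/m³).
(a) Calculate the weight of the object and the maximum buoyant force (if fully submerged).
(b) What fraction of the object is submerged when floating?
(a) W=rho_obj*g*V=780*9.81*0.044=336.7 N; F_B(max)=rho*g*V=1000*9.81*0.044=431.6 N
(b) Floating fraction=rho_obj/rho=780/1000=0.780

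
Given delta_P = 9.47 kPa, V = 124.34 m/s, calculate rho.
Formula: V = \sqrt{\frac{2 \Delta P}{\rho}}
Substituting knowns: 124.34 = √(2·(9.47·1000)/rho)
Solving for rho: rho = 2·(9.47·1000)/124.34² = 1.225 kg/m³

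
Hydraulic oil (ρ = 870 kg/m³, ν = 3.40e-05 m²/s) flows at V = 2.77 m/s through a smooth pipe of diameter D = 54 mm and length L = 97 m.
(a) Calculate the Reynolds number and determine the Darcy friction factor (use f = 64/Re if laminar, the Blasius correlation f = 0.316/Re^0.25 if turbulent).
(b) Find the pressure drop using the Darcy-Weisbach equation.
(a) Re = V·D/ν = 2.77·0.054/3.40e-05 = 4399.4 → turbulent (Re > 4000); f = 0.316/Re^0.25 = 0.316/4399.4^0.25 = 0.038801
(b) Darcy-Weisbach: ΔP = f·(L/D)·½ρV²/1000 = 0.038801·(97/0.054)·½·870·2.77²/1000 = 232.6 kPa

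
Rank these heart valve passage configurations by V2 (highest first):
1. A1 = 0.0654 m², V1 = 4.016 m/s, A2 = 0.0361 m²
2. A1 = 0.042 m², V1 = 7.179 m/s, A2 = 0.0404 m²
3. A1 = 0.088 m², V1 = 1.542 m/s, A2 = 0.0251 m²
Case 1: V2 = 7.276 m/s
Case 2: V2 = 7.463 m/s
Case 3: V2 = 5.406 m/s
Ranking (highest first): 2, 1, 3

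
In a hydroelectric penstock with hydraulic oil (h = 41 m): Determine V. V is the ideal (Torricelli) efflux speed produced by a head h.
Formula: V = \sqrt{2 g h}
V = √(2·9.81·41) = 28.36 m/s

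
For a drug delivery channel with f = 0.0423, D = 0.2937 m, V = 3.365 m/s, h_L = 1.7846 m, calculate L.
Formula: h_L = f \frac{L}{D} \frac{V^2}{2g}
Substituting knowns: 1.7846 = 0.0423·(L/0.2937)·3.365²/(2·9.81)
Solving for L: L = 1.7846·2·9.81·0.2937/(0.0423·3.365²) = 21.47 m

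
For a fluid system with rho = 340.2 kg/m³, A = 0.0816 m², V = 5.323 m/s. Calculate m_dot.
Formula: \dot{m} = \rho A V
m_dot = 340.2·0.0816·5.323 = 147.8 kg/s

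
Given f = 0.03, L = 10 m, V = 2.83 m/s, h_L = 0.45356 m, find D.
Formula: h_L = f \frac{L}{D} \frac{V^2}{2g}
Substituting knowns: 0.45356 = 0.03·(10/D)·2.83²/(2·9.81)
Solving for D: D = 0.03·10·2.83²/(2·9.81·0.45356) = 0.27 m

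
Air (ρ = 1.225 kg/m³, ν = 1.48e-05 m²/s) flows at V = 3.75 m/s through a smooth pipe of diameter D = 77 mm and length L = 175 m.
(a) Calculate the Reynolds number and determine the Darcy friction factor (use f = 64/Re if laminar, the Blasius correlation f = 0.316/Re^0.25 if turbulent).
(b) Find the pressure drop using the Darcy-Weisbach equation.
(a) Re = V·D/ν = 3.75·0.077/1.48e-05 = 19510 → turbulent (Re > 4000); f = 0.316/Re^0.25 = 0.316/19510^0.25 = 0.026738
(b) Darcy-Weisbach: ΔP = f·(L/D)·½ρV²/1000 = 0.026738·(175/0.077)·½·1.225·3.75²/1000 = 0.5234 kPa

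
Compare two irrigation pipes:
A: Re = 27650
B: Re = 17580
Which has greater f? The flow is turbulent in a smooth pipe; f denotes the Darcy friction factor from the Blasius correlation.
f(A) = 0.02451, f(B) = 0.02744. Answer: B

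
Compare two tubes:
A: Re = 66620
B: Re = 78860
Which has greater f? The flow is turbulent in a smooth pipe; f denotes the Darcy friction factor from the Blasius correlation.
f(A) = 0.01967, f(B) = 0.01886. Answer: A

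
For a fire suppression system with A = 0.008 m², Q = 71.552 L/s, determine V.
Formula: Q = A V
Substituting knowns: 71.552 = 0.008·V·1000
Solving for V: V = (71.552/1000)/0.008 = 8.944 m/s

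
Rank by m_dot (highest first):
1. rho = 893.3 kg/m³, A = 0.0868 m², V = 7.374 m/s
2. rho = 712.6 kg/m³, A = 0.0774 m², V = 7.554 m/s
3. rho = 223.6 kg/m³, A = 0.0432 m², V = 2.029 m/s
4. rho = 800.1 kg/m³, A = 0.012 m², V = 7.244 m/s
Case 1: m_dot = 571.8 kg/s
Case 2: m_dot = 416.6 kg/s
Case 3: m_dot = 19.6 kg/s
Case 4: m_dot = 69.55 kg/s
Ranking (highest first): 1, 2, 4, 3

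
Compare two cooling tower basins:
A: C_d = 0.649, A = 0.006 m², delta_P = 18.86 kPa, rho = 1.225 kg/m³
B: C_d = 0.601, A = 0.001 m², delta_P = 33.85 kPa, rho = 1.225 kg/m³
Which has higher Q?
Q(A) = 683.3 L/s, Q(B) = 141.3 L/s. Answer: A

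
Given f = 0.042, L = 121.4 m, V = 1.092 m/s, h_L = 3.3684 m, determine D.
Formula: h_L = f \frac{L}{D} \frac{V^2}{2g}
Substituting knowns: 3.3684 = 0.042·(121.4/D)·1.092²/(2·9.81)
Solving for D: D = 0.042·121.4·1.092²/(2·9.81·3.3684) = 0.092 m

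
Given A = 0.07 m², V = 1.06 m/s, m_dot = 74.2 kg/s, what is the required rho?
Formula: \dot{m} = \rho A V
Substituting knowns: 74.2 = rho·0.07·1.06
Solving for rho: rho = 74.2/(0.07·1.06) = 1000 kg/m³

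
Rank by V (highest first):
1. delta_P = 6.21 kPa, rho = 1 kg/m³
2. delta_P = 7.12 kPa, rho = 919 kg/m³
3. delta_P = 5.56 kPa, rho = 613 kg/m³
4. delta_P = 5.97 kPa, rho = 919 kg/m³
Case 1: V = 111.4 m/s
Case 2: V = 3.936 m/s
Case 3: V = 4.259 m/s
Case 4: V = 3.604 m/s
Ranking (highest first): 1, 3, 2, 4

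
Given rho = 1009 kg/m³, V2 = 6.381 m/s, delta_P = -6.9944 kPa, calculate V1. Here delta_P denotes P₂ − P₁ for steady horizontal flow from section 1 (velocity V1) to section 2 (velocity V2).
Formula: \Delta P = \frac{1}{2} \rho (V_1^2 - V_2^2)
Substituting knowns: -6.9944 = 0.5·1009·(V1² − 6.381²)/1000
Solving for V1: V1 = √(6.381² + 2·(-6.9944·1000)/1009) = 5.182 m/s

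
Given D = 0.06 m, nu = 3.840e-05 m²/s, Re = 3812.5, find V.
Formula: Re = \frac{V D}{\nu}
Substituting knowns: 3812.5 = V·0.06/3.840e-05
Solving for V: V = 3812.5·3.840e-05/0.06 = 2.44 m/s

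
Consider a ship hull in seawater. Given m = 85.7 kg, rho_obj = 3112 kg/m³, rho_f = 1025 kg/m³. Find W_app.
Formula: W_{app} = mg\left(1 - \frac{\rho_f}{\rho_{obj}}\right)
W_app = 85.7·9.81·(1 − 1025/3112) = 563.8 N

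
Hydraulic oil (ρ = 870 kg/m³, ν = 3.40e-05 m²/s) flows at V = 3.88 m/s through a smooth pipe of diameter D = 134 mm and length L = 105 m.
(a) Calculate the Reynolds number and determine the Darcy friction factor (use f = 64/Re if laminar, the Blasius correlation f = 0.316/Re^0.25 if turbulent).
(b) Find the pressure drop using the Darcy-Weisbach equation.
(a) Re = V·D/ν = 3.88·0.134/3.40e-05 = 15292 → turbulent (Re > 4000); f = 0.316/Re^0.25 = 0.316/15292^0.25 = 0.028417
(b) Darcy-Weisbach: ΔP = f·(L/D)·½ρV²/1000 = 0.028417·(105/0.134)·½·870·3.88²/1000 = 145.8 kPa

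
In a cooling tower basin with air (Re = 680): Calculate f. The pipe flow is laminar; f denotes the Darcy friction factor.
Formula: f = \frac{64}{Re}
f = 64/680 = 0.09412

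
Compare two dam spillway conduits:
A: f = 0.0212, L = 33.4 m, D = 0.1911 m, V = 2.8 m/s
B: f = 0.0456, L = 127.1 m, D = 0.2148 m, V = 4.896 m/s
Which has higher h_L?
h_L(A) = 1.481 m, h_L(B) = 32.97 m. Answer: B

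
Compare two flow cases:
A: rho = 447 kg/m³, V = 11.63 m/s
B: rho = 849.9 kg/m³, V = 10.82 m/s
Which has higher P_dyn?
P_dyn(A) = 30.23 kPa, P_dyn(B) = 49.75 kPa. Answer: B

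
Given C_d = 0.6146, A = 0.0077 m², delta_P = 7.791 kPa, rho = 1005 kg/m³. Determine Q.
Formula: Q = C_d A \sqrt{\frac{2 \Delta P}{\rho}}
Q = 0.6146·0.0077·√(2·(7.791·1000)/1005)·1000 = 18.63 L/s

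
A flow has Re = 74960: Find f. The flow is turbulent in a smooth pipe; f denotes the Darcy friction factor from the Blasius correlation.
Formula: f = \frac{0.316}{Re^{0.25}}
f = 0.316/74960^0.25 = 0.0191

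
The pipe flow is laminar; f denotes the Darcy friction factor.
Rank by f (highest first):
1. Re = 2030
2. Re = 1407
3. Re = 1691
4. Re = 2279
Case 1: f = 0.03153
Case 2: f = 0.04549
Case 3: f = 0.03785
Case 4: f = 0.02808
Ranking (highest first): 2, 3, 1, 4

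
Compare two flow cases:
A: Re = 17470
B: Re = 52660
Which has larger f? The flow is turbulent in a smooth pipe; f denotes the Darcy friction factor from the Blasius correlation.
f(A) = 0.02749, f(B) = 0.02086. Answer: A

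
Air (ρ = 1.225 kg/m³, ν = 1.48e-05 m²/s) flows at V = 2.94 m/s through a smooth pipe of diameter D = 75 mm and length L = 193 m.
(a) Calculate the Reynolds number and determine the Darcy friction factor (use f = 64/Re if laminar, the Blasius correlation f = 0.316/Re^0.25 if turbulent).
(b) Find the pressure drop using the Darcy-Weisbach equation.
(a) Re = V·D/ν = 2.94·0.075/1.48e-05 = 14899 → turbulent (Re > 4000); f = 0.316/Re^0.25 = 0.316/14899^0.25 = 0.028602
(b) Darcy-Weisbach: ΔP = f·(L/D)·½ρV²/1000 = 0.028602·(193/0.075)·½·1.225·2.94²/1000 = 0.3897 kPa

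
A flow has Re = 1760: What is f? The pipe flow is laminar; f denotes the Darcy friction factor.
Formula: f = \frac{64}{Re}
f = 64/1760 = 0.03636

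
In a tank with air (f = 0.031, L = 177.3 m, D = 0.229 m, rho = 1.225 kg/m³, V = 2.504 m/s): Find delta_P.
Formula: \Delta P = f \frac{L}{D} \frac{\rho V^2}{2}
delta_P = 0.031·(177.3/0.229)·0.5·1.225·2.504²/1000 = 0.09217 kPa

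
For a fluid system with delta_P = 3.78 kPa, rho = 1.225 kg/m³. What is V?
Formula: V = \sqrt{\frac{2 \Delta P}{\rho}}
V = √(2·(3.78·1000)/1.225) = 78.56 m/s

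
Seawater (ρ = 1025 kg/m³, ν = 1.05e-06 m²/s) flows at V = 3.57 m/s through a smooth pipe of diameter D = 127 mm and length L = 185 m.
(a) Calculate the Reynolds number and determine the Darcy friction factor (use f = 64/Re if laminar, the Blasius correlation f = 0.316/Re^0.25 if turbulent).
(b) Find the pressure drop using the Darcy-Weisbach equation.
(a) Re = V·D/ν = 3.57·0.127/1.05e-06 = 431800 → turbulent (Re > 4000); f = 0.316/Re^0.25 = 0.316/431800^0.25 = 0.012327 (Blasius is strictly valid for Re ≲ 1e5; used here as the smooth-pipe estimate the problem specifies)
(b) Darcy-Weisbach: ΔP = f·(L/D)·½ρV²/1000 = 0.012327·(185/0.127)·½·1025·3.57²/1000 = 117.3 kPa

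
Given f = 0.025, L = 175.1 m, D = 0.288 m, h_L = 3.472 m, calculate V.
Formula: h_L = f \frac{L}{D} \frac{V^2}{2g}
Substituting knowns: 3.472 = 0.025·(175.1/0.288)·V²/(2·9.81)
Solving for V: V = √(3.472·2·9.81/(0.025·(175.1/0.288))) = 2.117 m/s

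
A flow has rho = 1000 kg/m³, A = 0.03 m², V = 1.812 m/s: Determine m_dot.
Formula: \dot{m} = \rho A V
m_dot = 1000·0.03·1.812 = 54.36 kg/s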